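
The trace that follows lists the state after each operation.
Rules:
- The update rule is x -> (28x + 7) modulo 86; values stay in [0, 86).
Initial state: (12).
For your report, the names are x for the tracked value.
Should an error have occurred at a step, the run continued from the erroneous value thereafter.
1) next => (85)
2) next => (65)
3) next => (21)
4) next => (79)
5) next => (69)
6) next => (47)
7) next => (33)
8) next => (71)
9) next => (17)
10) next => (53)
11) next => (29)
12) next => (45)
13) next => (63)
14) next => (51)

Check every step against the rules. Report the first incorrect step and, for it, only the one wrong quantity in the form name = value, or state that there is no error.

step 1: x = (28*12 + 7) mod 86 = 85 -> agrees with the trace
step 2: x = (28*85 + 7) mod 86 = 65 -> checks out
step 3: x = (28*65 + 7) mod 86 = 21 -> in agreement
step 4: x = (28*21 + 7) mod 86 = 79 -> confirmed correct
step 5: x = (28*79 + 7) mod 86 = 69 -> verified
step 6: x = (28*69 + 7) mod 86 = 47 -> no discrepancy
step 7: x = (28*47 + 7) mod 86 = 33 -> verified
step 8: x = (28*33 + 7) mod 86 = 71 -> checks out
step 9: x = (28*71 + 7) mod 86 = 17 -> matches
step 10: x = (28*17 + 7) mod 86 = 53 -> confirmed correct
step 11: x = (28*53 + 7) mod 86 = 29 -> agrees with the trace
step 12: x = (28*29 + 7) mod 86 = 45 -> confirmed correct
step 13: x = (28*45 + 7) mod 86 = 63 -> same as recorded
step 14: x = (28*63 + 7) mod 86 = 51 -> checks out
The recomputation confirms every line.

no error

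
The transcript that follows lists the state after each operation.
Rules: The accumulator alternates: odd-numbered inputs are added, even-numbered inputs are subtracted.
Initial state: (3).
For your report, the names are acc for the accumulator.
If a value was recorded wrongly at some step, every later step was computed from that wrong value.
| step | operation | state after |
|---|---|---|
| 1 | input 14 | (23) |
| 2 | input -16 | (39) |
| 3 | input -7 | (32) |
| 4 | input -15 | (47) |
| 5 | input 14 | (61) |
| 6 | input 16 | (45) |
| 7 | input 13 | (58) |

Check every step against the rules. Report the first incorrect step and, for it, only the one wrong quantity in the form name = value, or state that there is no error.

step 1, acc = 17

Step 1: acc = 3 + 14 = 17 — the transcript disagrees here.
The earliest wrong entry is at step 1: it should read acc = 17.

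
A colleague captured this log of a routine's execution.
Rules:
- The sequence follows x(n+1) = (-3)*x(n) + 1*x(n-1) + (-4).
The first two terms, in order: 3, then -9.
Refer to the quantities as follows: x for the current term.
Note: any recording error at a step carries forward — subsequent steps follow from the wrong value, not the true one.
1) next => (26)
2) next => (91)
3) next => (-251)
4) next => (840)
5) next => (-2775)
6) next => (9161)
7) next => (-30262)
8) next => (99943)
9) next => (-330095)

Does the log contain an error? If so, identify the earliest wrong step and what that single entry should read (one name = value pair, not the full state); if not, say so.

Recomputing the run from the initial state:
step 1: x = 26
step 2: x = -91
step 3: x = 295
step 4: x = -980
step 5: x = 3231
step 6: x = -10677
step 7: x = 35258
step 8: x = -116455
step 9: x = 384619
The first disagreement with the log is at step 2, where the value should be x = -91.

step 2, x = -91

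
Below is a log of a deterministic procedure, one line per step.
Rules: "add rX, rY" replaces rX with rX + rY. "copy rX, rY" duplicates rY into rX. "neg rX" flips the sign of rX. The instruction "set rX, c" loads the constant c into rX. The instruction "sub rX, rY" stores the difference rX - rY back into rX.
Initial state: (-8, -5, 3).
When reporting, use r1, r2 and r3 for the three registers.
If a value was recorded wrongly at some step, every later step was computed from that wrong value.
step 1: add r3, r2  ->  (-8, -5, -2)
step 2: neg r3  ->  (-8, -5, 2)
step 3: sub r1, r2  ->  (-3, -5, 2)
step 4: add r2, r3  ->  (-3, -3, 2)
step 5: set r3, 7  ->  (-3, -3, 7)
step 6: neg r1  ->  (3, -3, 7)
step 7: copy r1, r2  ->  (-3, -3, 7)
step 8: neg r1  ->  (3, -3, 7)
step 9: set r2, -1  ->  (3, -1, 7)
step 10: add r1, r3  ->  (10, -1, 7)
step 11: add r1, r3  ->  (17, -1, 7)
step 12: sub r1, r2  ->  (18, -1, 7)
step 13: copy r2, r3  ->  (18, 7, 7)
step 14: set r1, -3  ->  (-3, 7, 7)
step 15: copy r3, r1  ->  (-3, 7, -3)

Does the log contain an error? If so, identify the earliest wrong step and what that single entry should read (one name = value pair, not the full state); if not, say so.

1. r3 = 3 + -5 = -2 (confirmed correct)
2. r3 = -(-2) = 2 (in agreement)
3. r1 = -8 - -5 = -3 (matches)
4. r2 = -5 + 2 = -3 (no discrepancy)
5. r3 = 7 (checks out)
6. r1 = -(-3) = 3 (checks out)
7. r1 = -3 (checks out)
8. r1 = -(-3) = 3 (matches)
9. r2 = -1 (agrees with the log)
10. r1 = 3 + 7 = 10 (same as recorded)
11. r1 = 10 + 7 = 17 (agrees with the log)
12. r1 = 17 - -1 = 18 (confirmed correct)
13. r2 = 7 (confirmed correct)
14. r1 = -3 (exactly as logged)
15. r3 = -3 (agrees with the log)
The recomputation confirms every line.

no error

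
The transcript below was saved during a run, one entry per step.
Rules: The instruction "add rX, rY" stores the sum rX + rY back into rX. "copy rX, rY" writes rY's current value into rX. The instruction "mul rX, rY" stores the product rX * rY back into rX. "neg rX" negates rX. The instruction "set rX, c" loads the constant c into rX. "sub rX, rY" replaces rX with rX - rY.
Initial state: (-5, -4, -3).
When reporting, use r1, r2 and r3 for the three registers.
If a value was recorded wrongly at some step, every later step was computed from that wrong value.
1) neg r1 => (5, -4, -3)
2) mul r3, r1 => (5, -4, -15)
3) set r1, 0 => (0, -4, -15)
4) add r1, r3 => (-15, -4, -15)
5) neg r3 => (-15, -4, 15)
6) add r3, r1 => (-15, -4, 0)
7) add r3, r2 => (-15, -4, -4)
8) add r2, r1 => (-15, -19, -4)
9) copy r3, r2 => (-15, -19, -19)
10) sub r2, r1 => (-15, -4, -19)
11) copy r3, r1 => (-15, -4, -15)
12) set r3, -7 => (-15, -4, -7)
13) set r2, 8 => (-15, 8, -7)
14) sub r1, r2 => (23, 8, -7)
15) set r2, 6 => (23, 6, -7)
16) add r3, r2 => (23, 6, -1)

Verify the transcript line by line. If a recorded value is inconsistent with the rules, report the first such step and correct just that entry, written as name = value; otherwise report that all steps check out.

step 14, r1 = -23

Recomputing the run from the initial state:
step 1: r1 = 5, r2 = -4, r3 = -3
step 2: r1 = 5, r2 = -4, r3 = -15
step 3: r1 = 0, r2 = -4, r3 = -15
step 4: r1 = -15, r2 = -4, r3 = -15
step 5: r1 = -15, r2 = -4, r3 = 15
step 6: r1 = -15, r2 = -4, r3 = 0
step 7: r1 = -15, r2 = -4, r3 = -4
step 8: r1 = -15, r2 = -19, r3 = -4
step 9: r1 = -15, r2 = -19, r3 = -19
step 10: r1 = -15, r2 = -4, r3 = -19
step 11: r1 = -15, r2 = -4, r3 = -15
step 12: r1 = -15, r2 = -4, r3 = -7
step 13: r1 = -15, r2 = 8, r3 = -7
step 14: r1 = -23, r2 = 8, r3 = -7
step 15: r1 = -23, r2 = 6, r3 = -7
step 16: r1 = -23, r2 = 6, r3 = -1
The first disagreement with the transcript is at step 14, where the value should be r1 = -23.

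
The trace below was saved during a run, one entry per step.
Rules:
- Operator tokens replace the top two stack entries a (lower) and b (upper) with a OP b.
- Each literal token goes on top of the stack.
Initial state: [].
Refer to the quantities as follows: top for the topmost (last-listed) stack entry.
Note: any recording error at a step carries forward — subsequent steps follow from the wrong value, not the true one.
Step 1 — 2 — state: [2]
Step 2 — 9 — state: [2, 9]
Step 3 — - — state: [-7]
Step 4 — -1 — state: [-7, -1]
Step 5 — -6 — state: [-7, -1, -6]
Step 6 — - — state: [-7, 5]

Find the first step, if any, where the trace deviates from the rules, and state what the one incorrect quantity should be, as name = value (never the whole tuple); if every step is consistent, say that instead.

no error

Recomputing the run from the initial state:
step 1: [2]
step 2: [2, 9]
step 3: [-7]
step 4: [-7, -1]
step 5: [-7, -1, -6]
step 6: [-7, 5]
This matches the trace at every step.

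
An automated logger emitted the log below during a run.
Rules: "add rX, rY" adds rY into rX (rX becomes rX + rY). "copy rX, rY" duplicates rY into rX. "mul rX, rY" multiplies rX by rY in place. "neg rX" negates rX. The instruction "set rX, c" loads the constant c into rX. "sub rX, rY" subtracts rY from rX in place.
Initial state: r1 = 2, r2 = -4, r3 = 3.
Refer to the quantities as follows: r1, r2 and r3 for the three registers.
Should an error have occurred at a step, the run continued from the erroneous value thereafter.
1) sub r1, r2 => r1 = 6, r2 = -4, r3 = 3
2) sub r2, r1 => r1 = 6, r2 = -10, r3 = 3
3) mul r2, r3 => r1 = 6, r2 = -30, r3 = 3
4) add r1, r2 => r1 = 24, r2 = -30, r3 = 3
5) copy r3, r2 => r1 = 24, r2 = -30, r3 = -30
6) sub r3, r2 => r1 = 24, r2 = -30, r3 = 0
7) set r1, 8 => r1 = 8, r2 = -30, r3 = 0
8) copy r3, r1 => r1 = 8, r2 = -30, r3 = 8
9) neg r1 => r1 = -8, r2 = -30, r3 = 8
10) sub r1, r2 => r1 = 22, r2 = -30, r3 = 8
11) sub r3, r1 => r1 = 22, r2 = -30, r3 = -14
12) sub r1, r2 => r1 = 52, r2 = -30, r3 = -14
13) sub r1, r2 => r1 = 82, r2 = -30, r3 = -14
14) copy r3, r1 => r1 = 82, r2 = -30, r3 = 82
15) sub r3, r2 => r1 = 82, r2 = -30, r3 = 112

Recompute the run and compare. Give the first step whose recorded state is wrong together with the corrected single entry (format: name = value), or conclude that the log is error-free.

step 4, r1 = -24

Recomputing the run from the initial state:
step 1: r1 = 6, r2 = -4, r3 = 3
step 2: r1 = 6, r2 = -10, r3 = 3
step 3: r1 = 6, r2 = -30, r3 = 3
step 4: r1 = -24, r2 = -30, r3 = 3
step 5: r1 = -24, r2 = -30, r3 = -30
step 6: r1 = -24, r2 = -30, r3 = 0
step 7: r1 = 8, r2 = -30, r3 = 0
step 8: r1 = 8, r2 = -30, r3 = 8
step 9: r1 = -8, r2 = -30, r3 = 8
step 10: r1 = 22, r2 = -30, r3 = 8
step 11: r1 = 22, r2 = -30, r3 = -14
step 12: r1 = 52, r2 = -30, r3 = -14
step 13: r1 = 82, r2 = -30, r3 = -14
step 14: r1 = 82, r2 = -30, r3 = 82
step 15: r1 = 82, r2 = -30, r3 = 112
The first disagreement with the log is at step 4, where the value should be r1 = -24.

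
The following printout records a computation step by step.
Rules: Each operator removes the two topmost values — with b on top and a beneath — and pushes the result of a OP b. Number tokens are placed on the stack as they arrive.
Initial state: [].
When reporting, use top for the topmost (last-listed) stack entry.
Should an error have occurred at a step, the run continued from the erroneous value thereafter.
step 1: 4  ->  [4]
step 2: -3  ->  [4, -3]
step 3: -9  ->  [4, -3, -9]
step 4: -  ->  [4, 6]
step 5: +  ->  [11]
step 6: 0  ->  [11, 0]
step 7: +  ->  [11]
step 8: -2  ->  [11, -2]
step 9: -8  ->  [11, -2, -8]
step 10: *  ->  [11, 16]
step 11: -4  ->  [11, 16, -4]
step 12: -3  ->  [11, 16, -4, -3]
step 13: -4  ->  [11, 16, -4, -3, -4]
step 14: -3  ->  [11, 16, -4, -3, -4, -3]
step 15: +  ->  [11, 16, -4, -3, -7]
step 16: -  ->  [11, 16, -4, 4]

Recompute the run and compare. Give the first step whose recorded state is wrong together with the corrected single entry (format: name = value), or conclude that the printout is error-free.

step 5, top = 10

Recomputing the run from the initial state:
step 1: [4]
step 2: [4, -3]
step 3: [4, -3, -9]
step 4: [4, 6]
step 5: [10]
step 6: [10, 0]
step 7: [10]
step 8: [10, -2]
step 9: [10, -2, -8]
step 10: [10, 16]
step 11: [10, 16, -4]
step 12: [10, 16, -4, -3]
step 13: [10, 16, -4, -3, -4]
step 14: [10, 16, -4, -3, -4, -3]
step 15: [10, 16, -4, -3, -7]
step 16: [10, 16, -4, 4]
The first disagreement with the printout is at step 5, where the value should be top = 10.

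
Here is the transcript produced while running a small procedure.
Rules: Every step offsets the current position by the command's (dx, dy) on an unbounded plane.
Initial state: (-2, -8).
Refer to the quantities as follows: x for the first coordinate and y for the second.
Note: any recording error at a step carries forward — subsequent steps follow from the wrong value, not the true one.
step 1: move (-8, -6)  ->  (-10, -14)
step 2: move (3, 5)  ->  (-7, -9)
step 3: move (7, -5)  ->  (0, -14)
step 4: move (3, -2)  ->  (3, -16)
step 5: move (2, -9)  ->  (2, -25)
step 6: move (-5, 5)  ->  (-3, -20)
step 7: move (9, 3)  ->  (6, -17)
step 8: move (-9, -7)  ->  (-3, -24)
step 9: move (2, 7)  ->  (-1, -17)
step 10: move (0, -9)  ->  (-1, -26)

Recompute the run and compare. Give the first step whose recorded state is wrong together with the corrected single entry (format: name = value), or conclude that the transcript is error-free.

step 1: x = -2 + (-8) = -10, y = -8 + (-6) = -14 -> checks out
step 2: x = -10 + (3) = -7, y = -14 + (5) = -9 -> checks out
step 3: x = -7 + (7) = 0, y = -9 + (-5) = -14 -> confirmed correct
step 4: x = 0 + (3) = 3, y = -14 + (-2) = -16 -> no discrepancy
step 5: x = 3 + (2) = 5, y = -16 + (-9) = -25 -> the transcript has a different value
Step 5 is the first one off; corrected, x = 5.

step 5, x = 5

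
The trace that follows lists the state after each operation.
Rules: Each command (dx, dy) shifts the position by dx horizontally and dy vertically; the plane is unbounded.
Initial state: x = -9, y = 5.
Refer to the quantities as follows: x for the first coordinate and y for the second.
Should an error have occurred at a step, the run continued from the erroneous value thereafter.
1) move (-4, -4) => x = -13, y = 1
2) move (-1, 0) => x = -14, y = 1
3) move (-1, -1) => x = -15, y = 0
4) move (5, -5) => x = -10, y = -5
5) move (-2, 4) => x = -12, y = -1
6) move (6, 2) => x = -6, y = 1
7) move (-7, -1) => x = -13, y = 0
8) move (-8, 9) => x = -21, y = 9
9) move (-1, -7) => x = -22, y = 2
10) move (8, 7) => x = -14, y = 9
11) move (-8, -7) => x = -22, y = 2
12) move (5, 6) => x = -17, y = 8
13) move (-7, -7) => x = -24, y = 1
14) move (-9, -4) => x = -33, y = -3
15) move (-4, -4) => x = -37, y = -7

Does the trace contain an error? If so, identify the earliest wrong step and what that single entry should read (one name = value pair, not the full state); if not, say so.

no error

Step 1: x = -9 + (-4) = -13, y = 5 + (-4) = 1 — consistent with the trace.
Step 2: x = -13 + (-1) = -14, y = 1 + (0) = 1 — consistent with the trace.
Step 3: x = -14 + (-1) = -15, y = 1 + (-1) = 0 — matches.
Step 4: x = -15 + (5) = -10, y = 0 + (-5) = -5 — checks out.
Step 5: x = -10 + (-2) = -12, y = -5 + (4) = -1 — consistent with the trace.
Step 6: x = -12 + (6) = -6, y = -1 + (2) = 1 — exactly as logged.
Step 7: x = -6 + (-7) = -13, y = 1 + (-1) = 0 — confirmed correct.
Step 8: x = -13 + (-8) = -21, y = 0 + (9) = 9 — in agreement.
Step 9: x = -21 + (-1) = -22, y = 9 + (-7) = 2 — confirmed correct.
Step 10: x = -22 + (8) = -14, y = 2 + (7) = 9 — confirmed correct.
Step 11: x = -14 + (-8) = -22, y = 9 + (-7) = 2 — verified.
Step 12: x = -22 + (5) = -17, y = 2 + (6) = 8 — confirmed correct.
Step 13: x = -17 + (-7) = -24, y = 8 + (-7) = 1 — same as recorded.
Step 14: x = -24 + (-9) = -33, y = 1 + (-4) = -3 — matches.
Step 15: x = -33 + (-4) = -37, y = -3 + (-4) = -7 — consistent with the trace.
The whole run recomputes cleanly — no discrepancies.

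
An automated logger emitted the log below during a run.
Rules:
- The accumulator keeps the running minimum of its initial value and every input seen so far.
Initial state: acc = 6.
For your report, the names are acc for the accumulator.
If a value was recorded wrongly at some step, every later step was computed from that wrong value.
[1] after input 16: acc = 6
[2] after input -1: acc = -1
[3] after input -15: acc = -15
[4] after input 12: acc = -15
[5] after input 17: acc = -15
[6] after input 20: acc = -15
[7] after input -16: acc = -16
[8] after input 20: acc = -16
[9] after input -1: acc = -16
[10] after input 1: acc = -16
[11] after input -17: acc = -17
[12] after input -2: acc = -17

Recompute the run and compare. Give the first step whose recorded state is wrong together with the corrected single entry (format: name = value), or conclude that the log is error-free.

no error

Recomputing the run from the initial state:
step 1: acc = 6
step 2: acc = -1
step 3: acc = -15
step 4: acc = -15
step 5: acc = -15
step 6: acc = -15
step 7: acc = -16
step 8: acc = -16
step 9: acc = -16
step 10: acc = -16
step 11: acc = -17
step 12: acc = -17
This matches the log at every step.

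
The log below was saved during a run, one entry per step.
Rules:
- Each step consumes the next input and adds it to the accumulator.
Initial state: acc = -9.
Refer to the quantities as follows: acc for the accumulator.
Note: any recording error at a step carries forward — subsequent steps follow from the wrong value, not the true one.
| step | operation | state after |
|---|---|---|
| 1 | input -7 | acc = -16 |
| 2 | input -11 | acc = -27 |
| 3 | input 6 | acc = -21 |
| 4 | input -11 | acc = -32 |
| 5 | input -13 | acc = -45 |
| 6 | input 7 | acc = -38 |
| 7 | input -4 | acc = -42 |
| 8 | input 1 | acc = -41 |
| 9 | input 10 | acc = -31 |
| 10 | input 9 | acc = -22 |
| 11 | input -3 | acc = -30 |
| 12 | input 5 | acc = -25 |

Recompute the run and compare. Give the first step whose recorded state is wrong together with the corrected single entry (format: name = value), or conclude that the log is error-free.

step 11, acc = -25

Recomputing the run from the initial state:
step 1: acc = -16
step 2: acc = -27
step 3: acc = -21
step 4: acc = -32
step 5: acc = -45
step 6: acc = -38
step 7: acc = -42
step 8: acc = -41
step 9: acc = -31
step 10: acc = -22
step 11: acc = -25
step 12: acc = -20
The first disagreement with the log is at step 11, where the value should be acc = -25.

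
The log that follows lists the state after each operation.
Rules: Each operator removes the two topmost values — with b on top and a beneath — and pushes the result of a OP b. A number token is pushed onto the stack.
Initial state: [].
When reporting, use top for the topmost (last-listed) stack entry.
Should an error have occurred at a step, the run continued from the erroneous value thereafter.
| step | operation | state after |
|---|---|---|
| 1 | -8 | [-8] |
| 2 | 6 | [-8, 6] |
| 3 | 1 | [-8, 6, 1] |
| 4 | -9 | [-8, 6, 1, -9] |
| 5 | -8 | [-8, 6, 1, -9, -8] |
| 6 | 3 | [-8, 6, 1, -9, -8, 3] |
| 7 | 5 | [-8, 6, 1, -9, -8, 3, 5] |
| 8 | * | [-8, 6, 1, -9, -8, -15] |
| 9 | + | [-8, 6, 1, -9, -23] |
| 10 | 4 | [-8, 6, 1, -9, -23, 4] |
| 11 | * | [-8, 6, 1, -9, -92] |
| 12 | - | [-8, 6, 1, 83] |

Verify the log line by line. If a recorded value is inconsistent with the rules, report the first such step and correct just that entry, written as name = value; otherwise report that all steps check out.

step 8, top = 15

Step 1: push -8: top = -8 — checks out.
Step 2: push 6: top = 6 — verified.
Step 3: push 1: top = 1 — consistent with the log.
Step 4: push -9: top = -9 — checks out.
Step 5: push -8: top = -8 — verified.
Step 6: push 3: top = 3 — confirmed correct.
Step 7: push 5: top = 5 — verified.
Step 8: 3 * 5 = 15 — the log has a different value.
First incorrect step: 8; the correct value is top = 15.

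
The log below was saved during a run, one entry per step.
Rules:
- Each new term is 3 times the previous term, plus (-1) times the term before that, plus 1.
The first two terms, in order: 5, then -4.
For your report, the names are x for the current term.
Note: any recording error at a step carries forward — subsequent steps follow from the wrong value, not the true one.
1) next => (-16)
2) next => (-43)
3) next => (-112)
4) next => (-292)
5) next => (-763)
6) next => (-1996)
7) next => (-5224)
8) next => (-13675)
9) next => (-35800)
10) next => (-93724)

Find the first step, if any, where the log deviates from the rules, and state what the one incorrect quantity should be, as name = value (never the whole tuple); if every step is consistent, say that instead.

Recomputing the run from the initial state:
step 1: x = -16
step 2: x = -43
step 3: x = -112
step 4: x = -292
step 5: x = -763
step 6: x = -1996
step 7: x = -5224
step 8: x = -13675
step 9: x = -35800
step 10: x = -93724
This matches the log at every step.

no error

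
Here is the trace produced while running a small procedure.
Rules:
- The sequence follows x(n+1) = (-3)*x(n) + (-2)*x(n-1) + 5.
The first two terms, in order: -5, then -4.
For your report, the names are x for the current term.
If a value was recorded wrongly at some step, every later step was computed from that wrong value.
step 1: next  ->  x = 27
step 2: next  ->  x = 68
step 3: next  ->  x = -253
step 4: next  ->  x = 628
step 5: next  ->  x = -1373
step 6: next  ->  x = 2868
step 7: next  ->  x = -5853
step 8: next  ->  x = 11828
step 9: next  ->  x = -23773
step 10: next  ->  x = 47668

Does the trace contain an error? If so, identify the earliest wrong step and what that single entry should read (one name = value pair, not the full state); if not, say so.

step 2, x = -68

Step 1: x = -3*(-4) + (-2)*(-5) + (5) = 27 — same as recorded.
Step 2: x = -3*(27) + (-2)*(-4) + (5) = -68 — first mismatch against the trace.
Step 2 is the first one off; corrected, x = -68.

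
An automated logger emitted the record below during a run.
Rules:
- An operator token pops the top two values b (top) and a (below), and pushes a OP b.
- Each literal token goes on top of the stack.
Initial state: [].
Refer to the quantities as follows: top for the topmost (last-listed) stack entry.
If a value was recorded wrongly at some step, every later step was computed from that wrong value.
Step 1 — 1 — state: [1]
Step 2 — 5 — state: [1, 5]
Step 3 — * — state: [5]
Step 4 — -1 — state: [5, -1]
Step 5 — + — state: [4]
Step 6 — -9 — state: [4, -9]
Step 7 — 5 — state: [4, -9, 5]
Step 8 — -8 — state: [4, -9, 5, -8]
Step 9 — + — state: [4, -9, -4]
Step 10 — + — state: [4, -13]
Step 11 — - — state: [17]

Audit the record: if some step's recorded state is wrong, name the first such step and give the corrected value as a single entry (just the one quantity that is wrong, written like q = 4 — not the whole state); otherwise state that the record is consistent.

step 9, top = -3

1. push 1: top = 1 (agrees with the record)
2. push 5: top = 5 (verified)
3. 1 * 5 = 5 (agrees with the record)
4. push -1: top = -1 (checks out)
5. 5 + -1 = 4 (exactly as logged)
6. push -9: top = -9 (in agreement)
7. push 5: top = 5 (no discrepancy)
8. push -8: top = -8 (exactly as logged)
9. 5 + -8 = -3 (a discrepancy with the record)
That makes step 9 the first incorrect line — top = -3 is what it should show.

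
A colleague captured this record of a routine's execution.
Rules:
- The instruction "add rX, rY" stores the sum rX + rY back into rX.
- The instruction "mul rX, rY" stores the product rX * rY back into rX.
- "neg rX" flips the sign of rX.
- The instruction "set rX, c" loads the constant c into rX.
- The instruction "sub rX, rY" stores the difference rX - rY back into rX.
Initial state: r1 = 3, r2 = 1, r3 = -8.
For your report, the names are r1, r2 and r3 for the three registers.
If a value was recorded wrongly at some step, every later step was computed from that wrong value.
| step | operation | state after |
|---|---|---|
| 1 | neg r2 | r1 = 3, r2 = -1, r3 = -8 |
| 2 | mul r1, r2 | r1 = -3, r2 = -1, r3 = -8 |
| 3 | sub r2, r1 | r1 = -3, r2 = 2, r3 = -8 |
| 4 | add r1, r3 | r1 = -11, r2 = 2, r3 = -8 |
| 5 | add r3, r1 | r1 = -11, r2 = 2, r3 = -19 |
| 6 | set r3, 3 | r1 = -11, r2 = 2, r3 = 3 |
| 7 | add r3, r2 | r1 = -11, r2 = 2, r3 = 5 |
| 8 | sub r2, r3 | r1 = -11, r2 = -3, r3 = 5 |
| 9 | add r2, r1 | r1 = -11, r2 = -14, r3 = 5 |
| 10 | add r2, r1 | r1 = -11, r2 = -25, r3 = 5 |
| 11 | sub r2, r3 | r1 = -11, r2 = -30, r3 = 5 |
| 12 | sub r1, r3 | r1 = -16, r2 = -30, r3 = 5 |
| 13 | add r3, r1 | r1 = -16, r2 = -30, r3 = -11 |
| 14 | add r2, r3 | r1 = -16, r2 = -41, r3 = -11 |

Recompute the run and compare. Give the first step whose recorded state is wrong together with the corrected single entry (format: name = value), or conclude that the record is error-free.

step 1: r2 = -(1) = -1 -> same as recorded
step 2: r1 = 3 * -1 = -3 -> matches
step 3: r2 = -1 - -3 = 2 -> verified
step 4: r1 = -3 + -8 = -11 -> exactly as logged
step 5: r3 = -8 + -11 = -19 -> verified
step 6: r3 = 3 -> in agreement
step 7: r3 = 3 + 2 = 5 -> no discrepancy
step 8: r2 = 2 - 5 = -3 -> same as recorded
step 9: r2 = -3 + -11 = -14 -> same as recorded
step 10: r2 = -14 + -11 = -25 -> verified
step 11: r2 = -25 - 5 = -30 -> no discrepancy
step 12: r1 = -11 - 5 = -16 -> confirmed correct
step 13: r3 = 5 + -16 = -11 -> consistent with the record
step 14: r2 = -30 + -11 = -41 -> agrees with the record
All steps check out; nothing to correct.

no error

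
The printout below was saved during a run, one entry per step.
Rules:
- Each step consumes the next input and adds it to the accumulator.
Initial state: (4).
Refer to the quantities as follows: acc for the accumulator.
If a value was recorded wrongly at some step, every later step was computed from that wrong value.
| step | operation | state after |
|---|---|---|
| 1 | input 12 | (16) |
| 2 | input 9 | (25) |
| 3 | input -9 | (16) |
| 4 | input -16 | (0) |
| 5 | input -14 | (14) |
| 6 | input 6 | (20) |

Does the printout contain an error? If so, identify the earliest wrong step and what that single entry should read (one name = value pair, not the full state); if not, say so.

step 1: acc = 4 + 12 = 16 -> in agreement
step 2: acc = 16 + 9 = 25 -> verified
step 3: acc = 25 + -9 = 16 -> matches
step 4: acc = 16 + -16 = 0 -> same as recorded
step 5: acc = 0 + -14 = -14 -> a discrepancy with the printout
The audit stops at step 5: the recorded entry is wrong and should be acc = -14.

step 5, acc = -14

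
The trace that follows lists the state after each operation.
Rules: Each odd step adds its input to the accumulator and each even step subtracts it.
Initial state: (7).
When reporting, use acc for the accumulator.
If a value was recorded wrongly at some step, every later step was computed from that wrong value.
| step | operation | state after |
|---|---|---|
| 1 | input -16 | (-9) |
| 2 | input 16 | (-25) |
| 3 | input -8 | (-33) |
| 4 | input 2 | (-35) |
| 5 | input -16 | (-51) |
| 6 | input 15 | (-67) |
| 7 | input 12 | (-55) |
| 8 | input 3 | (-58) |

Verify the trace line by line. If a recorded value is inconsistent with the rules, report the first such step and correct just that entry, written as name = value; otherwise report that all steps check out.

step 6, acc = -66

step 1: acc = 7 + -16 = -9 -> verified
step 2: acc = -9 - 16 = -25 -> exactly as logged
step 3: acc = -25 + -8 = -33 -> agrees with the trace
step 4: acc = -33 - 2 = -35 -> matches
step 5: acc = -35 + -16 = -51 -> verified
step 6: acc = -51 - 15 = -66 -> the entry is off here
First incorrect step: 6; the correct value is acc = -66.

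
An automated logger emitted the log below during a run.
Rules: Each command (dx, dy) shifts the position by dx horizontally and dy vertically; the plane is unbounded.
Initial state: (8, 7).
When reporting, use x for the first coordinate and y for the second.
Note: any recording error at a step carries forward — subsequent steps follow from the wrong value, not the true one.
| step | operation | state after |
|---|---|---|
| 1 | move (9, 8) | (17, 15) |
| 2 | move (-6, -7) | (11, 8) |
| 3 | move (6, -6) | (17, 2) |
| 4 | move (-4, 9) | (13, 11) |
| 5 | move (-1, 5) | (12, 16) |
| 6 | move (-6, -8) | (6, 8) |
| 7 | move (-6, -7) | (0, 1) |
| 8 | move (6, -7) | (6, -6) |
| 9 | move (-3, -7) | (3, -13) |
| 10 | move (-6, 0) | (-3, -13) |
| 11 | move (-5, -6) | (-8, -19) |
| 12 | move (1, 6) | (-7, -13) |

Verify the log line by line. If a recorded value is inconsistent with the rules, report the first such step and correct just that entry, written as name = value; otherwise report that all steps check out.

Recomputing the run from the initial state:
step 1: x = 17, y = 15
step 2: x = 11, y = 8
step 3: x = 17, y = 2
step 4: x = 13, y = 11
step 5: x = 12, y = 16
step 6: x = 6, y = 8
step 7: x = 0, y = 1
step 8: x = 6, y = -6
step 9: x = 3, y = -13
step 10: x = -3, y = -13
step 11: x = -8, y = -19
step 12: x = -7, y = -13
This matches the log at every step.

no error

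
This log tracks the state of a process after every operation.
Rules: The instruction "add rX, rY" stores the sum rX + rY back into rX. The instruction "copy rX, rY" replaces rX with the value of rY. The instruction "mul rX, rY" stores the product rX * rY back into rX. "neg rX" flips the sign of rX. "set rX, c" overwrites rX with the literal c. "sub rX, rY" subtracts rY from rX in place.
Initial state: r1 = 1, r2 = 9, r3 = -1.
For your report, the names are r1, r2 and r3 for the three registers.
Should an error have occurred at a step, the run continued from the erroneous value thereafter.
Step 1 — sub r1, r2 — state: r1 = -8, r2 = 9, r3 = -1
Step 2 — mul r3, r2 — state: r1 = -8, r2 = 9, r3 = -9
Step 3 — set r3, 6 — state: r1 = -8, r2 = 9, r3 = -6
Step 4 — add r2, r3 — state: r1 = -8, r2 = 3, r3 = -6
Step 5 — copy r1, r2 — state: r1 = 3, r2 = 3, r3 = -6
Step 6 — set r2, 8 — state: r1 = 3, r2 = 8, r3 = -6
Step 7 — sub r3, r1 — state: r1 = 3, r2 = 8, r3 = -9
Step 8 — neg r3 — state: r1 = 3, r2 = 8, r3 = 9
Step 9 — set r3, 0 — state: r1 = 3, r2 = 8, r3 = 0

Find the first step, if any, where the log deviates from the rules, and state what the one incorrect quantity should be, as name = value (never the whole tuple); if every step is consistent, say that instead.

Recomputing the run from the initial state:
step 1: r1 = -8, r2 = 9, r3 = -1
step 2: r1 = -8, r2 = 9, r3 = -9
step 3: r1 = -8, r2 = 9, r3 = 6
step 4: r1 = -8, r2 = 15, r3 = 6
step 5: r1 = 15, r2 = 15, r3 = 6
step 6: r1 = 15, r2 = 8, r3 = 6
step 7: r1 = 15, r2 = 8, r3 = -9
step 8: r1 = 15, r2 = 8, r3 = 9
step 9: r1 = 15, r2 = 8, r3 = 0
The first disagreement with the log is at step 3, where the value should be r3 = 6.

step 3, r3 = 6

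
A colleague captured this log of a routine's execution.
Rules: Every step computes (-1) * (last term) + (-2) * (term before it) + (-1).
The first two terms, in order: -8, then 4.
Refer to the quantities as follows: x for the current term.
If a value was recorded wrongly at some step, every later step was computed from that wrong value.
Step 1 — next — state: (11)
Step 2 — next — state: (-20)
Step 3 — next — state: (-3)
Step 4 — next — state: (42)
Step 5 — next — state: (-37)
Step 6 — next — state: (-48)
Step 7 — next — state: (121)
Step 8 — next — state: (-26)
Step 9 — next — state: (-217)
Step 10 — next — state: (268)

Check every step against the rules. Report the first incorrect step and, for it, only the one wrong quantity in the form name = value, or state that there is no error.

Recomputing the run from the initial state:
step 1: x = 11
step 2: x = -20
step 3: x = -3
step 4: x = 42
step 5: x = -37
step 6: x = -48
step 7: x = 121
step 8: x = -26
step 9: x = -217
step 10: x = 268
This matches the log at every step.

no error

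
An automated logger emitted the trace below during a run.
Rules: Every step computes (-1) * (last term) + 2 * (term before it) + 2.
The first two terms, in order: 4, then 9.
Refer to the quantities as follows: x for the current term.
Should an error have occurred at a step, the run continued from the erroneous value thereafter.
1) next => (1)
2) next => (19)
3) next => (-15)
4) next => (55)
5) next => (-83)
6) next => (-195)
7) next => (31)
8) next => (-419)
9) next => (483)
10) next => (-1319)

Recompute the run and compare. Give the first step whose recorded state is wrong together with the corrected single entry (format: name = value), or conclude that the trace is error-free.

step 6, x = 195

Recomputing the run from the initial state:
step 1: x = 1
step 2: x = 19
step 3: x = -15
step 4: x = 55
step 5: x = -83
step 6: x = 195
step 7: x = -359
step 8: x = 751
step 9: x = -1467
step 10: x = 2971
The first disagreement with the trace is at step 6, where the value should be x = 195.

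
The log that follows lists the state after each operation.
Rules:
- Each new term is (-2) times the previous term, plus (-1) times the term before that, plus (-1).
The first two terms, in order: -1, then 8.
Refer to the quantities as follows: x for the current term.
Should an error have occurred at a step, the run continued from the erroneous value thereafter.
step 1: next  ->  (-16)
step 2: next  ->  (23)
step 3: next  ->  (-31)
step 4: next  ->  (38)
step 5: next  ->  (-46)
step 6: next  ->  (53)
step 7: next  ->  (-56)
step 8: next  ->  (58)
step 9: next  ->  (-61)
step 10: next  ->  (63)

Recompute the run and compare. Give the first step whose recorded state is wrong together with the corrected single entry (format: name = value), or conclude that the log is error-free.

step 7, x = -61

1. x = -2*(8) + (-1)*(-1) + (-1) = -16 (verified)
2. x = -2*(-16) + (-1)*(8) + (-1) = 23 (same as recorded)
3. x = -2*(23) + (-1)*(-16) + (-1) = -31 (same as recorded)
4. x = -2*(-31) + (-1)*(23) + (-1) = 38 (verified)
5. x = -2*(38) + (-1)*(-31) + (-1) = -46 (verified)
6. x = -2*(-46) + (-1)*(38) + (-1) = 53 (same as recorded)
7. x = -2*(53) + (-1)*(-46) + (-1) = -61 (the log has a different value)
That makes step 7 the first incorrect line — x = -61 is what it should show.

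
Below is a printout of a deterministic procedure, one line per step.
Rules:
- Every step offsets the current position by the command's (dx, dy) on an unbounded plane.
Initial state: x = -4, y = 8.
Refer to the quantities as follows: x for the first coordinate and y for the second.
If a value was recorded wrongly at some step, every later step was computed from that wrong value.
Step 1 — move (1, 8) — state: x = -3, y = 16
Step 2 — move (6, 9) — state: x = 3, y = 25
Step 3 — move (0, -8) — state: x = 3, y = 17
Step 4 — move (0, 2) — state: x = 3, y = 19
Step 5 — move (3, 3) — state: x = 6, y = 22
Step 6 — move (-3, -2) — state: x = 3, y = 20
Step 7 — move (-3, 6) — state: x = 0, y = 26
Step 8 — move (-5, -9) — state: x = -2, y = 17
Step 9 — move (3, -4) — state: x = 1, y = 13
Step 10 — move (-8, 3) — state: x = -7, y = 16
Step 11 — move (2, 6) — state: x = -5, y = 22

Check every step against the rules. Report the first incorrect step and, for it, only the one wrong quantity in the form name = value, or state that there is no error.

step 8, x = -5

Step 1: x = -4 + (1) = -3, y = 8 + (8) = 16 — no discrepancy.
Step 2: x = -3 + (6) = 3, y = 16 + (9) = 25 — matches.
Step 3: x = 3 + (0) = 3, y = 25 + (-8) = 17 — same as recorded.
Step 4: x = 3 + (0) = 3, y = 17 + (2) = 19 — no discrepancy.
Step 5: x = 3 + (3) = 6, y = 19 + (3) = 22 — same as recorded.
Step 6: x = 6 + (-3) = 3, y = 22 + (-2) = 20 — consistent with the printout.
Step 7: x = 3 + (-3) = 0, y = 20 + (6) = 26 — agrees with the printout.
Step 8: x = 0 + (-5) = -5, y = 26 + (-9) = 17 — a discrepancy with the printout.
Step 8 is the first one off; corrected, x = -5.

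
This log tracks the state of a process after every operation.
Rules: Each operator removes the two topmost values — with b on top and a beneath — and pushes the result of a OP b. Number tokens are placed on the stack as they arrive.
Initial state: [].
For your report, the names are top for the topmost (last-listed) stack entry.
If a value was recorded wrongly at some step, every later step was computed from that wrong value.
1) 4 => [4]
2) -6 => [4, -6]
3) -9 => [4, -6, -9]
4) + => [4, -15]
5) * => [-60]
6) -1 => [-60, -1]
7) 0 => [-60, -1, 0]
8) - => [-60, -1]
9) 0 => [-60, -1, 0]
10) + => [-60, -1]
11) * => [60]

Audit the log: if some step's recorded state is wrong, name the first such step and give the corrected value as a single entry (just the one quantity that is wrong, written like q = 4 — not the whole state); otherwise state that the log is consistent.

no error

Recomputing the run from the initial state:
step 1: [4]
step 2: [4, -6]
step 3: [4, -6, -9]
step 4: [4, -15]
step 5: [-60]
step 6: [-60, -1]
step 7: [-60, -1, 0]
step 8: [-60, -1]
step 9: [-60, -1, 0]
step 10: [-60, -1]
step 11: [60]
This matches the log at every step.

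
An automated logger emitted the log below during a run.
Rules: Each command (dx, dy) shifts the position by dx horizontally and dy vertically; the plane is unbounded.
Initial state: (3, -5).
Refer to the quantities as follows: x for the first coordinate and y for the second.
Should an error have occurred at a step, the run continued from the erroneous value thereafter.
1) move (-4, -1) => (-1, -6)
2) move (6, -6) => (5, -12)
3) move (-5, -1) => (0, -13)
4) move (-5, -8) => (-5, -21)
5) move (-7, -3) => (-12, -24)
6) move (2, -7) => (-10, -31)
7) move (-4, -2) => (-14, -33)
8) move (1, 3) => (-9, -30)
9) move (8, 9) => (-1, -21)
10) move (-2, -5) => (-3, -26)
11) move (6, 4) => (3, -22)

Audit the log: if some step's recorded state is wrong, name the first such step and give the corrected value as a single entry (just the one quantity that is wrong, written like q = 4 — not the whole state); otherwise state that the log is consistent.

step 1: x = 3 + (-4) = -1, y = -5 + (-1) = -6 -> verified
step 2: x = -1 + (6) = 5, y = -6 + (-6) = -12 -> checks out
step 3: x = 5 + (-5) = 0, y = -12 + (-1) = -13 -> consistent with the log
step 4: x = 0 + (-5) = -5, y = -13 + (-8) = -21 -> verified
step 5: x = -5 + (-7) = -12, y = -21 + (-3) = -24 -> checks out
step 6: x = -12 + (2) = -10, y = -24 + (-7) = -31 -> same as recorded
step 7: x = -10 + (-4) = -14, y = -31 + (-2) = -33 -> confirmed correct
step 8: x = -14 + (1) = -13, y = -33 + (3) = -30 -> the recorded entry deviates here
Step 8 is the first one off; corrected, x = -13.

step 8, x = -13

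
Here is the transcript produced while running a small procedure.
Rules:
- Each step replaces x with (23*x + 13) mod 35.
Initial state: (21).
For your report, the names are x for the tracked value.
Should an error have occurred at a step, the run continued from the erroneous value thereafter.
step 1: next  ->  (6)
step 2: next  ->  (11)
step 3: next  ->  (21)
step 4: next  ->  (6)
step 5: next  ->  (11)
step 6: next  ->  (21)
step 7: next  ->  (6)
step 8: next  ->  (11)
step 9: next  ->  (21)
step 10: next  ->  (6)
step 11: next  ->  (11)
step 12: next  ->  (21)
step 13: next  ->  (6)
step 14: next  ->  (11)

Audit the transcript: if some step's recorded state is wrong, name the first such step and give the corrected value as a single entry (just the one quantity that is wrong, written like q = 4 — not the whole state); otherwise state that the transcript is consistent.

no error

step 1: x = (23*21 + 13) mod 35 = 6 -> agrees with the transcript
step 2: x = (23*6 + 13) mod 35 = 11 -> checks out
step 3: x = (23*11 + 13) mod 35 = 21 -> exactly as logged
step 4: x = (23*21 + 13) mod 35 = 6 -> verified
step 5: x = (23*6 + 13) mod 35 = 11 -> matches
step 6: x = (23*11 + 13) mod 35 = 21 -> no discrepancy
step 7: x = (23*21 + 13) mod 35 = 6 -> matches
step 8: x = (23*6 + 13) mod 35 = 11 -> no discrepancy
step 9: x = (23*11 + 13) mod 35 = 21 -> same as recorded
step 10: x = (23*21 + 13) mod 35 = 6 -> same as recorded
step 11: x = (23*6 + 13) mod 35 = 11 -> no discrepancy
step 12: x = (23*11 + 13) mod 35 = 21 -> no discrepancy
step 13: x = (23*21 + 13) mod 35 = 6 -> in agreement
step 14: x = (23*6 + 13) mod 35 = 11 -> matches
Nothing is out of place; the run is error-free.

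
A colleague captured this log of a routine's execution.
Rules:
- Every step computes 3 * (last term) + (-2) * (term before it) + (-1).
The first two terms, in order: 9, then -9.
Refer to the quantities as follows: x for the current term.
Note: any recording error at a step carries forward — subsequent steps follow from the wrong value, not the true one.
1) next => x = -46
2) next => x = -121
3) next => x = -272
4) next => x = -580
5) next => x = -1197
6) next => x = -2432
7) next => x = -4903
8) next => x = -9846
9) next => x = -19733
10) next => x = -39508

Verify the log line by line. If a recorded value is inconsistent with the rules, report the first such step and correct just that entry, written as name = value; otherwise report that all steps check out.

step 4, x = -575

1. x = 3*(-9) + (-2)*(9) + (-1) = -46 (no discrepancy)
2. x = 3*(-46) + (-2)*(-9) + (-1) = -121 (exactly as logged)
3. x = 3*(-121) + (-2)*(-46) + (-1) = -272 (in agreement)
4. x = 3*(-272) + (-2)*(-121) + (-1) = -575 (the entry is off here)
Step 4 is the first one off; corrected, x = -575.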